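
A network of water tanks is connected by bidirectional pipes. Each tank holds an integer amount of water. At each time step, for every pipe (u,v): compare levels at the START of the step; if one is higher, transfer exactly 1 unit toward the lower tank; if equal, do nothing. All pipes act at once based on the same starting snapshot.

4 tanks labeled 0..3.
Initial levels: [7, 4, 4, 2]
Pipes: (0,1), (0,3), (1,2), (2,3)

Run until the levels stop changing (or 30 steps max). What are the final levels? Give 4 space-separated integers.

Step 1: flows [0->1,0->3,1=2,2->3] -> levels [5 5 3 4]
Step 2: flows [0=1,0->3,1->2,3->2] -> levels [4 4 5 4]
Step 3: flows [0=1,0=3,2->1,2->3] -> levels [4 5 3 5]
Step 4: flows [1->0,3->0,1->2,3->2] -> levels [6 3 5 3]
Step 5: flows [0->1,0->3,2->1,2->3] -> levels [4 5 3 5]
  -> period-2 cycle: step 5 state = step 3 state; never stabilizes
  -> state at step 30: (30-3) mod 2 = 1, same as step 4 -> [6 3 5 3]

Answer: 6 3 5 3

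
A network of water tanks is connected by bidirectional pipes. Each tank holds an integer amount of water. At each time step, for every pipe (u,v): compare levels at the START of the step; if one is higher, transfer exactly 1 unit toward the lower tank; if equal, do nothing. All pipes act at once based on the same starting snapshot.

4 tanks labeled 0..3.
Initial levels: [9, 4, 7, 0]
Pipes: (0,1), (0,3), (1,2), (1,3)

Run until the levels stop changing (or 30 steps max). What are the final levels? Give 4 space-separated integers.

Answer: 5 6 5 4

Derivation:
Step 1: flows [0->1,0->3,2->1,1->3] -> levels [7 5 6 2]
Step 2: flows [0->1,0->3,2->1,1->3] -> levels [5 6 5 4]
Step 3: flows [1->0,0->3,1->2,1->3] -> levels [5 3 6 6]
Step 4: flows [0->1,3->0,2->1,3->1] -> levels [5 6 5 4]
  -> period-2 cycle: step 4 state = step 2 state; never stabilizes
  -> state at step 30: (30-2) mod 2 = 0, same as step 2 -> [5 6 5 4]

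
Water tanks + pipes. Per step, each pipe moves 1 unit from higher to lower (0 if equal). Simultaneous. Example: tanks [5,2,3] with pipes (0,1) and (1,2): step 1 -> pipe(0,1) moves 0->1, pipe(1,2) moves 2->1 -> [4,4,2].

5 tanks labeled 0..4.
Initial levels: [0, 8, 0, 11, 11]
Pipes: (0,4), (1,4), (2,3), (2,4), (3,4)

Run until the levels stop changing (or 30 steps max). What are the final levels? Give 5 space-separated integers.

Step 1: flows [4->0,4->1,3->2,4->2,3=4] -> levels [1 9 2 10 8]
Step 2: flows [4->0,1->4,3->2,4->2,3->4] -> levels [2 8 4 8 8]
Step 3: flows [4->0,1=4,3->2,4->2,3=4] -> levels [3 8 6 7 6]
Step 4: flows [4->0,1->4,3->2,2=4,3->4] -> levels [4 7 7 5 7]
Step 5: flows [4->0,1=4,2->3,2=4,4->3] -> levels [5 7 6 7 5]
Step 6: flows [0=4,1->4,3->2,2->4,3->4] -> levels [5 6 6 5 8]
Step 7: flows [4->0,4->1,2->3,4->2,4->3] -> levels [6 7 6 7 4]
Step 8: flows [0->4,1->4,3->2,2->4,3->4] -> levels [5 6 6 5 8]
  -> period-2 cycle: step 8 state = step 6 state; never stabilizes
  -> state at step 30: (30-6) mod 2 = 0, same as step 6 -> [5 6 6 5 8]

Answer: 5 6 6 5 8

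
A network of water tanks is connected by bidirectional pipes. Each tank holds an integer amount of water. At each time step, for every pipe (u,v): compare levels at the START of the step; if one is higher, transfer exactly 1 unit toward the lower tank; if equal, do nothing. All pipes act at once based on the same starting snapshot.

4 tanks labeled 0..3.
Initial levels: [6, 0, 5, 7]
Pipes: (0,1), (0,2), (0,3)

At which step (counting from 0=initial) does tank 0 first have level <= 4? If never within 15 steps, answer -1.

Answer: 3

Derivation:
Step 1: flows [0->1,0->2,3->0] -> levels [5 1 6 6]
Step 2: flows [0->1,2->0,3->0] -> levels [6 2 5 5]
Step 3: flows [0->1,0->2,0->3] -> levels [3 3 6 6]
Tank 0 first reaches <=4 at step 3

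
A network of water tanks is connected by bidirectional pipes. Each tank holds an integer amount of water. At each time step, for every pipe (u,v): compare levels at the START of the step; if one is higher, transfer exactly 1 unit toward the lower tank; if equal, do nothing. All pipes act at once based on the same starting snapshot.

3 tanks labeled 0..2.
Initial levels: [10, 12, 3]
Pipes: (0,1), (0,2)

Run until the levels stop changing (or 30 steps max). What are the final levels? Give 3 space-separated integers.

Answer: 9 8 8

Derivation:
Step 1: flows [1->0,0->2] -> levels [10 11 4]
Step 2: flows [1->0,0->2] -> levels [10 10 5]
Step 3: flows [0=1,0->2] -> levels [9 10 6]
Step 4: flows [1->0,0->2] -> levels [9 9 7]
Step 5: flows [0=1,0->2] -> levels [8 9 8]
Step 6: flows [1->0,0=2] -> levels [9 8 8]
Step 7: flows [0->1,0->2] -> levels [7 9 9]
Step 8: flows [1->0,2->0] -> levels [9 8 8]
  -> period-2 cycle: step 8 state = step 6 state; never stabilizes
  -> state at step 30: (30-6) mod 2 = 0, same as step 6 -> [9 8 8]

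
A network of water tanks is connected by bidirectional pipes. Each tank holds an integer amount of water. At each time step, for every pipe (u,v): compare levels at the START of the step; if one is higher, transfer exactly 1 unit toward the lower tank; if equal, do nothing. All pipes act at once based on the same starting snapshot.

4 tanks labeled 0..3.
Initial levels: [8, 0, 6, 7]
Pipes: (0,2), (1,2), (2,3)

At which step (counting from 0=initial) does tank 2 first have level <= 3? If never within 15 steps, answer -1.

Answer: 6

Derivation:
Step 1: flows [0->2,2->1,3->2] -> levels [7 1 7 6]
Step 2: flows [0=2,2->1,2->3] -> levels [7 2 5 7]
Step 3: flows [0->2,2->1,3->2] -> levels [6 3 6 6]
Step 4: flows [0=2,2->1,2=3] -> levels [6 4 5 6]
Step 5: flows [0->2,2->1,3->2] -> levels [5 5 6 5]
Step 6: flows [2->0,2->1,2->3] -> levels [6 6 3 6]
Tank 2 first reaches <=3 at step 6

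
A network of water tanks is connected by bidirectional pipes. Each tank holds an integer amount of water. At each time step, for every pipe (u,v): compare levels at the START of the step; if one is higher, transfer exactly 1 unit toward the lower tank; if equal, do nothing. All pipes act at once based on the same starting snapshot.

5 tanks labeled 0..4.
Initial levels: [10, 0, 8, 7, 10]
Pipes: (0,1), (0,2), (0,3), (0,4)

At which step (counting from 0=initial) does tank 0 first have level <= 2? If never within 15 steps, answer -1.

Step 1: flows [0->1,0->2,0->3,0=4] -> levels [7 1 9 8 10]
Step 2: flows [0->1,2->0,3->0,4->0] -> levels [9 2 8 7 9]
Step 3: flows [0->1,0->2,0->3,0=4] -> levels [6 3 9 8 9]
Step 4: flows [0->1,2->0,3->0,4->0] -> levels [8 4 8 7 8]
Step 5: flows [0->1,0=2,0->3,0=4] -> levels [6 5 8 8 8]
Step 6: flows [0->1,2->0,3->0,4->0] -> levels [8 6 7 7 7]
Step 7: flows [0->1,0->2,0->3,0->4] -> levels [4 7 8 8 8]
Step 8: flows [1->0,2->0,3->0,4->0] -> levels [8 6 7 7 7]
  -> period-2 cycle (repeats step 6); tank 0 never drops to <=2
Tank 0 never reaches <=2 within 15 steps

Answer: -1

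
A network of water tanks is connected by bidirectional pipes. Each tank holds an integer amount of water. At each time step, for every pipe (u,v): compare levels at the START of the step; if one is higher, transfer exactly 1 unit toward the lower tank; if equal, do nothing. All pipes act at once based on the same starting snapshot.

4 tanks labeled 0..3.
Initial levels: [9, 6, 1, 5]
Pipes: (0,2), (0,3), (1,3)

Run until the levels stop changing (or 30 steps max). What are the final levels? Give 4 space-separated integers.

Answer: 6 6 5 4

Derivation:
Step 1: flows [0->2,0->3,1->3] -> levels [7 5 2 7]
Step 2: flows [0->2,0=3,3->1] -> levels [6 6 3 6]
Step 3: flows [0->2,0=3,1=3] -> levels [5 6 4 6]
Step 4: flows [0->2,3->0,1=3] -> levels [5 6 5 5]
Step 5: flows [0=2,0=3,1->3] -> levels [5 5 5 6]
Step 6: flows [0=2,3->0,3->1] -> levels [6 6 5 4]
Step 7: flows [0->2,0->3,1->3] -> levels [4 5 6 6]
Step 8: flows [2->0,3->0,3->1] -> levels [6 6 5 4]
  -> period-2 cycle: step 8 state = step 6 state; never stabilizes
  -> state at step 30: (30-6) mod 2 = 0, same as step 6 -> [6 6 5 4]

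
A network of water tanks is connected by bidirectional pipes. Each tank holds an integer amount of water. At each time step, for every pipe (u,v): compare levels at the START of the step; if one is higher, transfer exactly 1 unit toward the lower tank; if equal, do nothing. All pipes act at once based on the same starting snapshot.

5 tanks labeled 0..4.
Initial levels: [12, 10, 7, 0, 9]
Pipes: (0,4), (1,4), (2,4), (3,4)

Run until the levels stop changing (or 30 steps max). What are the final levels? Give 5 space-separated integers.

Answer: 7 7 7 7 10

Derivation:
Step 1: flows [0->4,1->4,4->2,4->3] -> levels [11 9 8 1 9]
Step 2: flows [0->4,1=4,4->2,4->3] -> levels [10 9 9 2 8]
Step 3: flows [0->4,1->4,2->4,4->3] -> levels [9 8 8 3 10]
Step 4: flows [4->0,4->1,4->2,4->3] -> levels [10 9 9 4 6]
Step 5: flows [0->4,1->4,2->4,4->3] -> levels [9 8 8 5 8]
Step 6: flows [0->4,1=4,2=4,4->3] -> levels [8 8 8 6 8]
Step 7: flows [0=4,1=4,2=4,4->3] -> levels [8 8 8 7 7]
Step 8: flows [0->4,1->4,2->4,3=4] -> levels [7 7 7 7 10]
Step 9: flows [4->0,4->1,4->2,4->3] -> levels [8 8 8 8 6]
Step 10: flows [0->4,1->4,2->4,3->4] -> levels [7 7 7 7 10]
  -> period-2 cycle: step 10 state = step 8 state; never stabilizes
  -> state at step 30: (30-8) mod 2 = 0, same as step 8 -> [7 7 7 7 10]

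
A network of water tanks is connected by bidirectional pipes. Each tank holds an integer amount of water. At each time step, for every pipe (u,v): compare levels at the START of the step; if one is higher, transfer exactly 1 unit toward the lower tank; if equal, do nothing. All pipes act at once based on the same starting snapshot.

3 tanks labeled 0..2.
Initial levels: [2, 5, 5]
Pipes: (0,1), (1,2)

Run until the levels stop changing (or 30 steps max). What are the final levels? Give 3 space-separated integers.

Answer: 4 4 4

Derivation:
Step 1: flows [1->0,1=2] -> levels [3 4 5]
Step 2: flows [1->0,2->1] -> levels [4 4 4]
Step 3: flows [0=1,1=2] -> levels [4 4 4]
  -> stable (no change)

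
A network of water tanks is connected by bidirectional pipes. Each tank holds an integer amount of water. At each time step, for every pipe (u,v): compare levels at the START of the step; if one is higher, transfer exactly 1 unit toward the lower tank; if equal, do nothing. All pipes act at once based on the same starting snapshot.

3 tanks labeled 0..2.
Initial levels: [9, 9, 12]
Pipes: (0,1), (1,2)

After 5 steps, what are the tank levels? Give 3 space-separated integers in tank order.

Answer: 10 10 10

Derivation:
Step 1: flows [0=1,2->1] -> levels [9 10 11]
Step 2: flows [1->0,2->1] -> levels [10 10 10]
Step 3: flows [0=1,1=2] -> levels [10 10 10]
  -> stable; steps 4..5 unchanged -> [10 10 10]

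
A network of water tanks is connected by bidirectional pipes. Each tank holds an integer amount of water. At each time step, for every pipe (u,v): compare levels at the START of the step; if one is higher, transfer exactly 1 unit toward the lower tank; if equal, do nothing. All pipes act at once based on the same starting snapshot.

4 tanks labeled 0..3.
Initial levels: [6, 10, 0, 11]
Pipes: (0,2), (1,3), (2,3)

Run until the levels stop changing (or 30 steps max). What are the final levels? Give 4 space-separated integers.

Step 1: flows [0->2,3->1,3->2] -> levels [5 11 2 9]
Step 2: flows [0->2,1->3,3->2] -> levels [4 10 4 9]
Step 3: flows [0=2,1->3,3->2] -> levels [4 9 5 9]
Step 4: flows [2->0,1=3,3->2] -> levels [5 9 5 8]
Step 5: flows [0=2,1->3,3->2] -> levels [5 8 6 8]
Step 6: flows [2->0,1=3,3->2] -> levels [6 8 6 7]
Step 7: flows [0=2,1->3,3->2] -> levels [6 7 7 7]
Step 8: flows [2->0,1=3,2=3] -> levels [7 7 6 7]
Step 9: flows [0->2,1=3,3->2] -> levels [6 7 8 6]
Step 10: flows [2->0,1->3,2->3] -> levels [7 6 6 8]
Step 11: flows [0->2,3->1,3->2] -> levels [6 7 8 6]
  -> period-2 cycle: step 11 state = step 9 state; never stabilizes
  -> state at step 30: (30-9) mod 2 = 1, same as step 10 -> [7 6 6 8]

Answer: 7 6 6 8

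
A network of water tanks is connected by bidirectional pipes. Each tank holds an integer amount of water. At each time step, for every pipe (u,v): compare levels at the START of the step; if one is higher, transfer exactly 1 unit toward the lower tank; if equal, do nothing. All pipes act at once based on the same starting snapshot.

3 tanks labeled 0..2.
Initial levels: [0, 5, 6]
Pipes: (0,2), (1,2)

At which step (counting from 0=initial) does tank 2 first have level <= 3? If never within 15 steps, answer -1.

Step 1: flows [2->0,2->1] -> levels [1 6 4]
Step 2: flows [2->0,1->2] -> levels [2 5 4]
Step 3: flows [2->0,1->2] -> levels [3 4 4]
Step 4: flows [2->0,1=2] -> levels [4 4 3]
Tank 2 first reaches <=3 at step 4

Answer: 4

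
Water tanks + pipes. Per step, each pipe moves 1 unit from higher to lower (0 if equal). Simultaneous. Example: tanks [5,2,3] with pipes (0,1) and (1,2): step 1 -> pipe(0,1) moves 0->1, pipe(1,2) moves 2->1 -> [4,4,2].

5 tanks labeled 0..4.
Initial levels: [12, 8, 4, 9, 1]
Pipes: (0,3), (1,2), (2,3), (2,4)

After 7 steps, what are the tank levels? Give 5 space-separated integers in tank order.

Step 1: flows [0->3,1->2,3->2,2->4] -> levels [11 7 5 9 2]
Step 2: flows [0->3,1->2,3->2,2->4] -> levels [10 6 6 9 3]
Step 3: flows [0->3,1=2,3->2,2->4] -> levels [9 6 6 9 4]
Step 4: flows [0=3,1=2,3->2,2->4] -> levels [9 6 6 8 5]
Step 5: flows [0->3,1=2,3->2,2->4] -> levels [8 6 6 8 6]
Step 6: flows [0=3,1=2,3->2,2=4] -> levels [8 6 7 7 6]
Step 7: flows [0->3,2->1,2=3,2->4] -> levels [7 7 5 8 7]

Answer: 7 7 5 8 7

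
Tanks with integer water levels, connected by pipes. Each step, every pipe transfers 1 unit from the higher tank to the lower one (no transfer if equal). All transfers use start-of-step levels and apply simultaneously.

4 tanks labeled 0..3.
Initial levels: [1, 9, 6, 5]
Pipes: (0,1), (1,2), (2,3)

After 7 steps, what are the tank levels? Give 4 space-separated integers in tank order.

Step 1: flows [1->0,1->2,2->3] -> levels [2 7 6 6]
Step 2: flows [1->0,1->2,2=3] -> levels [3 5 7 6]
Step 3: flows [1->0,2->1,2->3] -> levels [4 5 5 7]
Step 4: flows [1->0,1=2,3->2] -> levels [5 4 6 6]
Step 5: flows [0->1,2->1,2=3] -> levels [4 6 5 6]
Step 6: flows [1->0,1->2,3->2] -> levels [5 4 7 5]
Step 7: flows [0->1,2->1,2->3] -> levels [4 6 5 6]

Answer: 4 6 5 6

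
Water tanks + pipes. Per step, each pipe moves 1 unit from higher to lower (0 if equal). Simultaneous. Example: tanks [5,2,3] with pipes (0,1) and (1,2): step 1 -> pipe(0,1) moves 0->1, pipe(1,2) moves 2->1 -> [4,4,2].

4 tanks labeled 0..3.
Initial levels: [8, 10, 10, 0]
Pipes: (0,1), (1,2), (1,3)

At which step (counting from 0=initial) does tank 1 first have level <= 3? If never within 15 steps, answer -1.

Answer: -1

Derivation:
Step 1: flows [1->0,1=2,1->3] -> levels [9 8 10 1]
Step 2: flows [0->1,2->1,1->3] -> levels [8 9 9 2]
Step 3: flows [1->0,1=2,1->3] -> levels [9 7 9 3]
Step 4: flows [0->1,2->1,1->3] -> levels [8 8 8 4]
Step 5: flows [0=1,1=2,1->3] -> levels [8 7 8 5]
Step 6: flows [0->1,2->1,1->3] -> levels [7 8 7 6]
Step 7: flows [1->0,1->2,1->3] -> levels [8 5 8 7]
Step 8: flows [0->1,2->1,3->1] -> levels [7 8 7 6]
  -> period-2 cycle (repeats step 6); tank 1 never drops to <=3
Tank 1 never reaches <=3 within 15 steps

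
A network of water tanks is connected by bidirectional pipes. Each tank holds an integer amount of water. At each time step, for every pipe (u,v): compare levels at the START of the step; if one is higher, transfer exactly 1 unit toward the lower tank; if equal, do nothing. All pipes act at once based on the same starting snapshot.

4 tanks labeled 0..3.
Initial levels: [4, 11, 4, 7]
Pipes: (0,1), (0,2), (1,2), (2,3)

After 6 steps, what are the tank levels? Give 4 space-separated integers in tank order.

Step 1: flows [1->0,0=2,1->2,3->2] -> levels [5 9 6 6]
Step 2: flows [1->0,2->0,1->2,2=3] -> levels [7 7 6 6]
Step 3: flows [0=1,0->2,1->2,2=3] -> levels [6 6 8 6]
Step 4: flows [0=1,2->0,2->1,2->3] -> levels [7 7 5 7]
Step 5: flows [0=1,0->2,1->2,3->2] -> levels [6 6 8 6]
  -> period-2 cycle: step 5 state = step 3 state
  -> state at step 6: (6-3) mod 2 = 1, same as step 4 -> [7 7 5 7]

Answer: 7 7 5 7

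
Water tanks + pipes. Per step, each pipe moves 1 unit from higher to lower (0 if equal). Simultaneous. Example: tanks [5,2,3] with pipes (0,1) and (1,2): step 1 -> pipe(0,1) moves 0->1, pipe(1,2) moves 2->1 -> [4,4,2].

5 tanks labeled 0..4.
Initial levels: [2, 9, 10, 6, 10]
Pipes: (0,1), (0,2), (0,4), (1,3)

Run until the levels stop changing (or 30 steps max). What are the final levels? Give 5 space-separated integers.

Step 1: flows [1->0,2->0,4->0,1->3] -> levels [5 7 9 7 9]
Step 2: flows [1->0,2->0,4->0,1=3] -> levels [8 6 8 7 8]
Step 3: flows [0->1,0=2,0=4,3->1] -> levels [7 8 8 6 8]
Step 4: flows [1->0,2->0,4->0,1->3] -> levels [10 6 7 7 7]
Step 5: flows [0->1,0->2,0->4,3->1] -> levels [7 8 8 6 8]
  -> period-2 cycle: step 5 state = step 3 state; never stabilizes
  -> state at step 30: (30-3) mod 2 = 1, same as step 4 -> [10 6 7 7 7]

Answer: 10 6 7 7 7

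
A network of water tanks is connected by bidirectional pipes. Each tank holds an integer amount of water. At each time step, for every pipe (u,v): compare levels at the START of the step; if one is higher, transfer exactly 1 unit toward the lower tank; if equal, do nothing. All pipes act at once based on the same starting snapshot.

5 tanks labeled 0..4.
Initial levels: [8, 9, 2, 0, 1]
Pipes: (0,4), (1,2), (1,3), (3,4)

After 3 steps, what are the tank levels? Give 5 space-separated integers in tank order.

Step 1: flows [0->4,1->2,1->3,4->3] -> levels [7 7 3 2 1]
Step 2: flows [0->4,1->2,1->3,3->4] -> levels [6 5 4 2 3]
Step 3: flows [0->4,1->2,1->3,4->3] -> levels [5 3 5 4 3]

Answer: 5 3 5 4 3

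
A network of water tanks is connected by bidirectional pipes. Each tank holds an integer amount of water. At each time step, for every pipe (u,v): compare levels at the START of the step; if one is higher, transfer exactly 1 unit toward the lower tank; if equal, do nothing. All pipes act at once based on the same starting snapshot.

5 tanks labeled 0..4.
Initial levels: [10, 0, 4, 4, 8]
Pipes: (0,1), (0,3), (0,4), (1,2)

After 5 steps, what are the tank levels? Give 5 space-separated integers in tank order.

Answer: 5 5 4 6 6

Derivation:
Step 1: flows [0->1,0->3,0->4,2->1] -> levels [7 2 3 5 9]
Step 2: flows [0->1,0->3,4->0,2->1] -> levels [6 4 2 6 8]
Step 3: flows [0->1,0=3,4->0,1->2] -> levels [6 4 3 6 7]
Step 4: flows [0->1,0=3,4->0,1->2] -> levels [6 4 4 6 6]
Step 5: flows [0->1,0=3,0=4,1=2] -> levels [5 5 4 6 6]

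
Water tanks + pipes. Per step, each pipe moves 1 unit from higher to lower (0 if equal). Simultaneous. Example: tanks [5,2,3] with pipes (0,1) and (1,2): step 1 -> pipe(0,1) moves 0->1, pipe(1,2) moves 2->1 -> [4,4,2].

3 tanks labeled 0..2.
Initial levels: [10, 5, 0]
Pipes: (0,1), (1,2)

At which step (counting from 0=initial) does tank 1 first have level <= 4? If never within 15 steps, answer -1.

Step 1: flows [0->1,1->2] -> levels [9 5 1]
Step 2: flows [0->1,1->2] -> levels [8 5 2]
Step 3: flows [0->1,1->2] -> levels [7 5 3]
Step 4: flows [0->1,1->2] -> levels [6 5 4]
Step 5: flows [0->1,1->2] -> levels [5 5 5]
Step 6: flows [0=1,1=2] -> levels [5 5 5]
  -> stable; tank 1 stays at 5 > 4
Tank 1 never reaches <=4 within 15 steps

Answer: -1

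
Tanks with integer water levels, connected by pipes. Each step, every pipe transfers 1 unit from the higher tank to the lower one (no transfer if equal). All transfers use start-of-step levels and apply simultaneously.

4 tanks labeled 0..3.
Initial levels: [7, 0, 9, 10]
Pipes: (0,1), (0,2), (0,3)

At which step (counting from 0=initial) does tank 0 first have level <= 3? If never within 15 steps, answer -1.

Answer: -1

Derivation:
Step 1: flows [0->1,2->0,3->0] -> levels [8 1 8 9]
Step 2: flows [0->1,0=2,3->0] -> levels [8 2 8 8]
Step 3: flows [0->1,0=2,0=3] -> levels [7 3 8 8]
Step 4: flows [0->1,2->0,3->0] -> levels [8 4 7 7]
Step 5: flows [0->1,0->2,0->3] -> levels [5 5 8 8]
Step 6: flows [0=1,2->0,3->0] -> levels [7 5 7 7]
Step 7: flows [0->1,0=2,0=3] -> levels [6 6 7 7]
Step 8: flows [0=1,2->0,3->0] -> levels [8 6 6 6]
Step 9: flows [0->1,0->2,0->3] -> levels [5 7 7 7]
Step 10: flows [1->0,2->0,3->0] -> levels [8 6 6 6]
  -> period-2 cycle (repeats step 8); tank 0 never drops to <=3
Tank 0 never reaches <=3 within 15 steps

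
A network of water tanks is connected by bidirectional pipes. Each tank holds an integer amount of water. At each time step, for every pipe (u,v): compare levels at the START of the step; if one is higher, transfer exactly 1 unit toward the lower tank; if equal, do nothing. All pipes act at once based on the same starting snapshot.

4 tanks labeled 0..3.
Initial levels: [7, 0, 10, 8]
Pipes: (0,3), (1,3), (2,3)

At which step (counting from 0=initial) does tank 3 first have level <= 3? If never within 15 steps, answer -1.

Step 1: flows [3->0,3->1,2->3] -> levels [8 1 9 7]
Step 2: flows [0->3,3->1,2->3] -> levels [7 2 8 8]
Step 3: flows [3->0,3->1,2=3] -> levels [8 3 8 6]
Step 4: flows [0->3,3->1,2->3] -> levels [7 4 7 7]
Step 5: flows [0=3,3->1,2=3] -> levels [7 5 7 6]
Step 6: flows [0->3,3->1,2->3] -> levels [6 6 6 7]
Step 7: flows [3->0,3->1,3->2] -> levels [7 7 7 4]
Step 8: flows [0->3,1->3,2->3] -> levels [6 6 6 7]
  -> period-2 cycle (repeats step 6); tank 3 never drops to <=3
Tank 3 never reaches <=3 within 15 steps

Answer: -1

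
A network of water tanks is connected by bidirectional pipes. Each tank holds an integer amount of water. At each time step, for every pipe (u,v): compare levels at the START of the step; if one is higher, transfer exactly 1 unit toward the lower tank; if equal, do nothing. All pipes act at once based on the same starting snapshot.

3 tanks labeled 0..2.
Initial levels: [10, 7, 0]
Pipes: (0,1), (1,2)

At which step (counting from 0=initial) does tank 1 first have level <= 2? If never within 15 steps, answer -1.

Answer: -1

Derivation:
Step 1: flows [0->1,1->2] -> levels [9 7 1]
Step 2: flows [0->1,1->2] -> levels [8 7 2]
Step 3: flows [0->1,1->2] -> levels [7 7 3]
Step 4: flows [0=1,1->2] -> levels [7 6 4]
Step 5: flows [0->1,1->2] -> levels [6 6 5]
Step 6: flows [0=1,1->2] -> levels [6 5 6]
Step 7: flows [0->1,2->1] -> levels [5 7 5]
Step 8: flows [1->0,1->2] -> levels [6 5 6]
  -> period-2 cycle (repeats step 6); tank 1 never drops to <=2
Tank 1 never reaches <=2 within 15 steps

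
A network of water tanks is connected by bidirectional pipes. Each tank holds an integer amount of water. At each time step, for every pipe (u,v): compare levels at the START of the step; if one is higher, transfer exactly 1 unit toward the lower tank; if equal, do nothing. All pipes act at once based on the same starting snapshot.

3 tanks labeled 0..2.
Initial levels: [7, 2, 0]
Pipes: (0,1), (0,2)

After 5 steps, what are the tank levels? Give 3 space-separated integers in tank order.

Answer: 3 3 3

Derivation:
Step 1: flows [0->1,0->2] -> levels [5 3 1]
Step 2: flows [0->1,0->2] -> levels [3 4 2]
Step 3: flows [1->0,0->2] -> levels [3 3 3]
Step 4: flows [0=1,0=2] -> levels [3 3 3]
  -> stable; steps 5..5 unchanged -> [3 3 3]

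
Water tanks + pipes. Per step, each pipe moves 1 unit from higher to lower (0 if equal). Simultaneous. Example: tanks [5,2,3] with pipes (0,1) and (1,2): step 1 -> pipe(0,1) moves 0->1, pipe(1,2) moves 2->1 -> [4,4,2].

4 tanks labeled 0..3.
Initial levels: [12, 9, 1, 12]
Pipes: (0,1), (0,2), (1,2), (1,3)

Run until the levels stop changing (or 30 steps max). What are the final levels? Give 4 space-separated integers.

Step 1: flows [0->1,0->2,1->2,3->1] -> levels [10 10 3 11]
Step 2: flows [0=1,0->2,1->2,3->1] -> levels [9 10 5 10]
Step 3: flows [1->0,0->2,1->2,1=3] -> levels [9 8 7 10]
Step 4: flows [0->1,0->2,1->2,3->1] -> levels [7 9 9 9]
Step 5: flows [1->0,2->0,1=2,1=3] -> levels [9 8 8 9]
Step 6: flows [0->1,0->2,1=2,3->1] -> levels [7 10 9 8]
Step 7: flows [1->0,2->0,1->2,1->3] -> levels [9 7 9 9]
Step 8: flows [0->1,0=2,2->1,3->1] -> levels [8 10 8 8]
Step 9: flows [1->0,0=2,1->2,1->3] -> levels [9 7 9 9]
  -> period-2 cycle: step 9 state = step 7 state; never stabilizes
  -> state at step 30: (30-7) mod 2 = 1, same as step 8 -> [8 10 8 8]

Answer: 8 10 8 8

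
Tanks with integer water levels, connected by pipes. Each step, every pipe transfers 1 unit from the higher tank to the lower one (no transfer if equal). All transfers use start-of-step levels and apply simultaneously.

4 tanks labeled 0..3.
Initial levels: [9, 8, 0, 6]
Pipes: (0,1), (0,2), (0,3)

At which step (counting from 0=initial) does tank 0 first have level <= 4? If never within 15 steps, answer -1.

Step 1: flows [0->1,0->2,0->3] -> levels [6 9 1 7]
Step 2: flows [1->0,0->2,3->0] -> levels [7 8 2 6]
Step 3: flows [1->0,0->2,0->3] -> levels [6 7 3 7]
Step 4: flows [1->0,0->2,3->0] -> levels [7 6 4 6]
Step 5: flows [0->1,0->2,0->3] -> levels [4 7 5 7]
Tank 0 first reaches <=4 at step 5

Answer: 5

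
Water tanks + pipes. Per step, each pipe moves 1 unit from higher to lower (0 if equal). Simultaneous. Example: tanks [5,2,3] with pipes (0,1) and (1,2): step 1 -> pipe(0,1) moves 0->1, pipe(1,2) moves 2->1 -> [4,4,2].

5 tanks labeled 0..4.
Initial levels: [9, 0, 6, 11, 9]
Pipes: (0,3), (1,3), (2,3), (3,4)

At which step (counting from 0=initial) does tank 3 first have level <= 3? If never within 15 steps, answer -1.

Answer: -1

Derivation:
Step 1: flows [3->0,3->1,3->2,3->4] -> levels [10 1 7 7 10]
Step 2: flows [0->3,3->1,2=3,4->3] -> levels [9 2 7 8 9]
Step 3: flows [0->3,3->1,3->2,4->3] -> levels [8 3 8 8 8]
Step 4: flows [0=3,3->1,2=3,3=4] -> levels [8 4 8 7 8]
Step 5: flows [0->3,3->1,2->3,4->3] -> levels [7 5 7 9 7]
Step 6: flows [3->0,3->1,3->2,3->4] -> levels [8 6 8 5 8]
Step 7: flows [0->3,1->3,2->3,4->3] -> levels [7 5 7 9 7]
  -> period-2 cycle (repeats step 5); tank 3 never drops to <=3
Tank 3 never reaches <=3 within 15 steps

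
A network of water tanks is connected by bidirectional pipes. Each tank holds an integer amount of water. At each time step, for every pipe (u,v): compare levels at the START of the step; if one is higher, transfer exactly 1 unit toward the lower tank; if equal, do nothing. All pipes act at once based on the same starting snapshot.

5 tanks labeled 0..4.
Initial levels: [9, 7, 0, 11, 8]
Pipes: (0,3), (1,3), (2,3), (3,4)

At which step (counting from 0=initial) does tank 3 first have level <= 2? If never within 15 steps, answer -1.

Step 1: flows [3->0,3->1,3->2,3->4] -> levels [10 8 1 7 9]
Step 2: flows [0->3,1->3,3->2,4->3] -> levels [9 7 2 9 8]
Step 3: flows [0=3,3->1,3->2,3->4] -> levels [9 8 3 6 9]
Step 4: flows [0->3,1->3,3->2,4->3] -> levels [8 7 4 8 8]
Step 5: flows [0=3,3->1,3->2,3=4] -> levels [8 8 5 6 8]
Step 6: flows [0->3,1->3,3->2,4->3] -> levels [7 7 6 8 7]
Step 7: flows [3->0,3->1,3->2,3->4] -> levels [8 8 7 4 8]
Step 8: flows [0->3,1->3,2->3,4->3] -> levels [7 7 6 8 7]
  -> period-2 cycle (repeats step 6); tank 3 never drops to <=2
Tank 3 never reaches <=2 within 15 steps

Answer: -1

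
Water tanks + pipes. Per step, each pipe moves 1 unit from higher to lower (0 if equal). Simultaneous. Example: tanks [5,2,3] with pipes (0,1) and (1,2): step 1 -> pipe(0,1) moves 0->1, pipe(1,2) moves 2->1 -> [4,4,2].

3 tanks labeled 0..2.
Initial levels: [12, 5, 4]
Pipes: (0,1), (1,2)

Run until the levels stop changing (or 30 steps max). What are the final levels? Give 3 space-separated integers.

Answer: 7 7 7

Derivation:
Step 1: flows [0->1,1->2] -> levels [11 5 5]
Step 2: flows [0->1,1=2] -> levels [10 6 5]
Step 3: flows [0->1,1->2] -> levels [9 6 6]
Step 4: flows [0->1,1=2] -> levels [8 7 6]
Step 5: flows [0->1,1->2] -> levels [7 7 7]
Step 6: flows [0=1,1=2] -> levels [7 7 7]
  -> stable (no change)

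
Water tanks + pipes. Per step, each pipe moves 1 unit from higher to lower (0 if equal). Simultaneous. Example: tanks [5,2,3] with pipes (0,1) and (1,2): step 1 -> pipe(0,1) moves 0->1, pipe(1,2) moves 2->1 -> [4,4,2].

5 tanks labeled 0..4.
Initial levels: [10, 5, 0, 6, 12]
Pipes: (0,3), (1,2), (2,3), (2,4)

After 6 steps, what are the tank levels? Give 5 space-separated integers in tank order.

Step 1: flows [0->3,1->2,3->2,4->2] -> levels [9 4 3 6 11]
Step 2: flows [0->3,1->2,3->2,4->2] -> levels [8 3 6 6 10]
Step 3: flows [0->3,2->1,2=3,4->2] -> levels [7 4 6 7 9]
Step 4: flows [0=3,2->1,3->2,4->2] -> levels [7 5 7 6 8]
Step 5: flows [0->3,2->1,2->3,4->2] -> levels [6 6 6 8 7]
Step 6: flows [3->0,1=2,3->2,4->2] -> levels [7 6 8 6 6]

Answer: 7 6 8 6 6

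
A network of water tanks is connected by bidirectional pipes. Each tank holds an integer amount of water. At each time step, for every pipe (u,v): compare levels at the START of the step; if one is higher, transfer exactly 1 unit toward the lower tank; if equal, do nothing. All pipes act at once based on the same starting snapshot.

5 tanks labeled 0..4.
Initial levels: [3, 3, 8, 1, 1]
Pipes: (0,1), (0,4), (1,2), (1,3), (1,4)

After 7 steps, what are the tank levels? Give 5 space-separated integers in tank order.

Step 1: flows [0=1,0->4,2->1,1->3,1->4] -> levels [2 2 7 2 3]
Step 2: flows [0=1,4->0,2->1,1=3,4->1] -> levels [3 4 6 2 1]
Step 3: flows [1->0,0->4,2->1,1->3,1->4] -> levels [3 2 5 3 3]
Step 4: flows [0->1,0=4,2->1,3->1,4->1] -> levels [2 6 4 2 2]
Step 5: flows [1->0,0=4,1->2,1->3,1->4] -> levels [3 2 5 3 3]
  -> period-2 cycle: step 5 state = step 3 state
  -> state at step 7: (7-3) mod 2 = 0, same as step 3 -> [3 2 5 3 3]

Answer: 3 2 5 3 3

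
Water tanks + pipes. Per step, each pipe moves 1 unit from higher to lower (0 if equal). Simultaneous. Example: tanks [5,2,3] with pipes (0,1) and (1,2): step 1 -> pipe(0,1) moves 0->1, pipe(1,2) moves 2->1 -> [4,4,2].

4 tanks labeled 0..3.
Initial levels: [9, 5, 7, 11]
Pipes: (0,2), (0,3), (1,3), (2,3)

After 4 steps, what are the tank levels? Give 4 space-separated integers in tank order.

Step 1: flows [0->2,3->0,3->1,3->2] -> levels [9 6 9 8]
Step 2: flows [0=2,0->3,3->1,2->3] -> levels [8 7 8 9]
Step 3: flows [0=2,3->0,3->1,3->2] -> levels [9 8 9 6]
Step 4: flows [0=2,0->3,1->3,2->3] -> levels [8 7 8 9]

Answer: 8 7 8 9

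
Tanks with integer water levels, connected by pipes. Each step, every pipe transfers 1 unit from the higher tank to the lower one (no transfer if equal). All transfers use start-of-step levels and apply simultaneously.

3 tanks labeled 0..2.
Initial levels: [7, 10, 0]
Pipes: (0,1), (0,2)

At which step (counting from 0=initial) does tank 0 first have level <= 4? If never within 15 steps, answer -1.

Step 1: flows [1->0,0->2] -> levels [7 9 1]
Step 2: flows [1->0,0->2] -> levels [7 8 2]
Step 3: flows [1->0,0->2] -> levels [7 7 3]
Step 4: flows [0=1,0->2] -> levels [6 7 4]
Step 5: flows [1->0,0->2] -> levels [6 6 5]
Step 6: flows [0=1,0->2] -> levels [5 6 6]
Step 7: flows [1->0,2->0] -> levels [7 5 5]
Step 8: flows [0->1,0->2] -> levels [5 6 6]
  -> period-2 cycle (repeats step 6); tank 0 never drops to <=4
Tank 0 never reaches <=4 within 15 steps

Answer: -1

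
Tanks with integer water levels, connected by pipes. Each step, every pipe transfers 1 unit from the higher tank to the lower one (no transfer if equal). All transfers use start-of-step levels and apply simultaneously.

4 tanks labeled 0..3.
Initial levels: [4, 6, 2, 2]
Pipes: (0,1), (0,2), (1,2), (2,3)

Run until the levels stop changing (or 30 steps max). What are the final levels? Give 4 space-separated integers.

Step 1: flows [1->0,0->2,1->2,2=3] -> levels [4 4 4 2]
Step 2: flows [0=1,0=2,1=2,2->3] -> levels [4 4 3 3]
Step 3: flows [0=1,0->2,1->2,2=3] -> levels [3 3 5 3]
Step 4: flows [0=1,2->0,2->1,2->3] -> levels [4 4 2 4]
Step 5: flows [0=1,0->2,1->2,3->2] -> levels [3 3 5 3]
  -> period-2 cycle: step 5 state = step 3 state; never stabilizes
  -> state at step 30: (30-3) mod 2 = 1, same as step 4 -> [4 4 2 4]

Answer: 4 4 2 4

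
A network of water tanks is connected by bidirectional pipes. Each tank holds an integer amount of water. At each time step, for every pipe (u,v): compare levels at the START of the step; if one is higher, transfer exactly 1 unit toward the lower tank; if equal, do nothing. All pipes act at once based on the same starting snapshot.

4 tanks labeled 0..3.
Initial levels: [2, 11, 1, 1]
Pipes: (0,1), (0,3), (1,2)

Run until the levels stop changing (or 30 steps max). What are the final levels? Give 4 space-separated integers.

Answer: 4 3 5 3

Derivation:
Step 1: flows [1->0,0->3,1->2] -> levels [2 9 2 2]
Step 2: flows [1->0,0=3,1->2] -> levels [3 7 3 2]
Step 3: flows [1->0,0->3,1->2] -> levels [3 5 4 3]
Step 4: flows [1->0,0=3,1->2] -> levels [4 3 5 3]
Step 5: flows [0->1,0->3,2->1] -> levels [2 5 4 4]
Step 6: flows [1->0,3->0,1->2] -> levels [4 3 5 3]
  -> period-2 cycle: step 6 state = step 4 state; never stabilizes
  -> state at step 30: (30-4) mod 2 = 0, same as step 4 -> [4 3 5 3]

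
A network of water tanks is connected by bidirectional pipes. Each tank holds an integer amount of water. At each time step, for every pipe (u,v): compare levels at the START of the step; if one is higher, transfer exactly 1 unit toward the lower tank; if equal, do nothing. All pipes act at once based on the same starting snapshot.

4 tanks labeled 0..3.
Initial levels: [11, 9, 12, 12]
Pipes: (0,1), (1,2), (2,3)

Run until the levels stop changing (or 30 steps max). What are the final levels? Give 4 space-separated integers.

Answer: 11 10 12 11

Derivation:
Step 1: flows [0->1,2->1,2=3] -> levels [10 11 11 12]
Step 2: flows [1->0,1=2,3->2] -> levels [11 10 12 11]
Step 3: flows [0->1,2->1,2->3] -> levels [10 12 10 12]
Step 4: flows [1->0,1->2,3->2] -> levels [11 10 12 11]
  -> period-2 cycle: step 4 state = step 2 state; never stabilizes
  -> state at step 30: (30-2) mod 2 = 0, same as step 2 -> [11 10 12 11]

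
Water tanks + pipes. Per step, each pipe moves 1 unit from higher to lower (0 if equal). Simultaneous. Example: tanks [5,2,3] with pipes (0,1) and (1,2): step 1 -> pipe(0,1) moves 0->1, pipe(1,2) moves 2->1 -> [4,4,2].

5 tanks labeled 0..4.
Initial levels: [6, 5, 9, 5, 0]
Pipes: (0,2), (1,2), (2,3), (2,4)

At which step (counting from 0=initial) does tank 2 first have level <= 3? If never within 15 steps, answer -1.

Step 1: flows [2->0,2->1,2->3,2->4] -> levels [7 6 5 6 1]
Step 2: flows [0->2,1->2,3->2,2->4] -> levels [6 5 7 5 2]
Step 3: flows [2->0,2->1,2->3,2->4] -> levels [7 6 3 6 3]
Tank 2 first reaches <=3 at step 3

Answer: 3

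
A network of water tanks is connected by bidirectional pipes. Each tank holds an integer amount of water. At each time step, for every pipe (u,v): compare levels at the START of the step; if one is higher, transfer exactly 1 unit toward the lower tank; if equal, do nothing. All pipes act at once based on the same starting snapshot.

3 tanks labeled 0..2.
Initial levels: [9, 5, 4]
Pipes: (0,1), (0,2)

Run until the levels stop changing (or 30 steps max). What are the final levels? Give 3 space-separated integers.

Answer: 5 7 6

Derivation:
Step 1: flows [0->1,0->2] -> levels [7 6 5]
Step 2: flows [0->1,0->2] -> levels [5 7 6]
Step 3: flows [1->0,2->0] -> levels [7 6 5]
  -> period-2 cycle: step 3 state = step 1 state; never stabilizes
  -> state at step 30: (30-1) mod 2 = 1, same as step 2 -> [5 7 6]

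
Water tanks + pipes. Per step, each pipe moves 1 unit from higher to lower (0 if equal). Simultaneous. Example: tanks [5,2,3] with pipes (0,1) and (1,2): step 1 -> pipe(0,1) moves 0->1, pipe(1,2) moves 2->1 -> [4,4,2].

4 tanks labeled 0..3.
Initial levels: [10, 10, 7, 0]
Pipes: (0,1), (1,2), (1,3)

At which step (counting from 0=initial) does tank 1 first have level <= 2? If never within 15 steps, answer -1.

Step 1: flows [0=1,1->2,1->3] -> levels [10 8 8 1]
Step 2: flows [0->1,1=2,1->3] -> levels [9 8 8 2]
Step 3: flows [0->1,1=2,1->3] -> levels [8 8 8 3]
Step 4: flows [0=1,1=2,1->3] -> levels [8 7 8 4]
Step 5: flows [0->1,2->1,1->3] -> levels [7 8 7 5]
Step 6: flows [1->0,1->2,1->3] -> levels [8 5 8 6]
Step 7: flows [0->1,2->1,3->1] -> levels [7 8 7 5]
  -> period-2 cycle (repeats step 5); tank 1 never drops to <=2
Tank 1 never reaches <=2 within 15 steps

Answer: -1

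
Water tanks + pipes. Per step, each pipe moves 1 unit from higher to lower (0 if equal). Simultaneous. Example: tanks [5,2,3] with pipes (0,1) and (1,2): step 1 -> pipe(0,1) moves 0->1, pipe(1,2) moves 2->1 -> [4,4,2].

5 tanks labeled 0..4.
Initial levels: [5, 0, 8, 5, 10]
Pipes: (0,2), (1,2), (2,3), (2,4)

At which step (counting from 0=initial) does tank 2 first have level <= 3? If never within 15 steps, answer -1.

Step 1: flows [2->0,2->1,2->3,4->2] -> levels [6 1 6 6 9]
Step 2: flows [0=2,2->1,2=3,4->2] -> levels [6 2 6 6 8]
Step 3: flows [0=2,2->1,2=3,4->2] -> levels [6 3 6 6 7]
Step 4: flows [0=2,2->1,2=3,4->2] -> levels [6 4 6 6 6]
Step 5: flows [0=2,2->1,2=3,2=4] -> levels [6 5 5 6 6]
Step 6: flows [0->2,1=2,3->2,4->2] -> levels [5 5 8 5 5]
Step 7: flows [2->0,2->1,2->3,2->4] -> levels [6 6 4 6 6]
Step 8: flows [0->2,1->2,3->2,4->2] -> levels [5 5 8 5 5]
  -> period-2 cycle (repeats step 6); tank 2 never drops to <=3
Tank 2 never reaches <=3 within 15 steps

Answer: -1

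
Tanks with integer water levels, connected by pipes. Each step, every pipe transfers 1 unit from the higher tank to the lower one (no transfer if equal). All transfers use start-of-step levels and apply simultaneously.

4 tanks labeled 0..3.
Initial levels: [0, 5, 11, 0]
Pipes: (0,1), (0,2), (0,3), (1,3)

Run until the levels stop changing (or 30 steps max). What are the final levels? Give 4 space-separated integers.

Step 1: flows [1->0,2->0,0=3,1->3] -> levels [2 3 10 1]
Step 2: flows [1->0,2->0,0->3,1->3] -> levels [3 1 9 3]
Step 3: flows [0->1,2->0,0=3,3->1] -> levels [3 3 8 2]
Step 4: flows [0=1,2->0,0->3,1->3] -> levels [3 2 7 4]
Step 5: flows [0->1,2->0,3->0,3->1] -> levels [4 4 6 2]
Step 6: flows [0=1,2->0,0->3,1->3] -> levels [4 3 5 4]
Step 7: flows [0->1,2->0,0=3,3->1] -> levels [4 5 4 3]
Step 8: flows [1->0,0=2,0->3,1->3] -> levels [4 3 4 5]
Step 9: flows [0->1,0=2,3->0,3->1] -> levels [4 5 4 3]
  -> period-2 cycle: step 9 state = step 7 state; never stabilizes
  -> state at step 30: (30-7) mod 2 = 1, same as step 8 -> [4 3 4 5]

Answer: 4 3 4 5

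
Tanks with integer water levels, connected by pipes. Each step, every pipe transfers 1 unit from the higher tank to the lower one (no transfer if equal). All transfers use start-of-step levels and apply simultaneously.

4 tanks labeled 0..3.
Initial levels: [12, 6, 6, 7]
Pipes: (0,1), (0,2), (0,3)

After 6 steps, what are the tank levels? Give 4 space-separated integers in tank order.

Step 1: flows [0->1,0->2,0->3] -> levels [9 7 7 8]
Step 2: flows [0->1,0->2,0->3] -> levels [6 8 8 9]
Step 3: flows [1->0,2->0,3->0] -> levels [9 7 7 8]
  -> period-2 cycle: step 3 state = step 1 state
  -> state at step 6: (6-1) mod 2 = 1, same as step 2 -> [6 8 8 9]

Answer: 6 8 8 9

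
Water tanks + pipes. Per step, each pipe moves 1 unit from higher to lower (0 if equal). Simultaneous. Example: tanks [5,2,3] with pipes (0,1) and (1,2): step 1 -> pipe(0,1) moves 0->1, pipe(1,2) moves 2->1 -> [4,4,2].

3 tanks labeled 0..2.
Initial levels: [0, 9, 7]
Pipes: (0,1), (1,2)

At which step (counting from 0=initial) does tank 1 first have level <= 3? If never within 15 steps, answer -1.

Step 1: flows [1->0,1->2] -> levels [1 7 8]
Step 2: flows [1->0,2->1] -> levels [2 7 7]
Step 3: flows [1->0,1=2] -> levels [3 6 7]
Step 4: flows [1->0,2->1] -> levels [4 6 6]
Step 5: flows [1->0,1=2] -> levels [5 5 6]
Step 6: flows [0=1,2->1] -> levels [5 6 5]
Step 7: flows [1->0,1->2] -> levels [6 4 6]
Step 8: flows [0->1,2->1] -> levels [5 6 5]
  -> period-2 cycle (repeats step 6); tank 1 never drops to <=3
Tank 1 never reaches <=3 within 15 steps

Answer: -1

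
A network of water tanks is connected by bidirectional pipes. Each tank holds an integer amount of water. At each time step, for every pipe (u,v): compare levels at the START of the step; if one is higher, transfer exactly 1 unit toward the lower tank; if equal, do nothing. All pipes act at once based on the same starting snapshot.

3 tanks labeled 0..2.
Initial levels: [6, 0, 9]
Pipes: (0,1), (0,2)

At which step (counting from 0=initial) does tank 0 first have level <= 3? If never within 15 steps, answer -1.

Step 1: flows [0->1,2->0] -> levels [6 1 8]
Step 2: flows [0->1,2->0] -> levels [6 2 7]
Step 3: flows [0->1,2->0] -> levels [6 3 6]
Step 4: flows [0->1,0=2] -> levels [5 4 6]
Step 5: flows [0->1,2->0] -> levels [5 5 5]
Step 6: flows [0=1,0=2] -> levels [5 5 5]
  -> stable; tank 0 stays at 5 > 3
Tank 0 never reaches <=3 within 15 steps

Answer: -1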